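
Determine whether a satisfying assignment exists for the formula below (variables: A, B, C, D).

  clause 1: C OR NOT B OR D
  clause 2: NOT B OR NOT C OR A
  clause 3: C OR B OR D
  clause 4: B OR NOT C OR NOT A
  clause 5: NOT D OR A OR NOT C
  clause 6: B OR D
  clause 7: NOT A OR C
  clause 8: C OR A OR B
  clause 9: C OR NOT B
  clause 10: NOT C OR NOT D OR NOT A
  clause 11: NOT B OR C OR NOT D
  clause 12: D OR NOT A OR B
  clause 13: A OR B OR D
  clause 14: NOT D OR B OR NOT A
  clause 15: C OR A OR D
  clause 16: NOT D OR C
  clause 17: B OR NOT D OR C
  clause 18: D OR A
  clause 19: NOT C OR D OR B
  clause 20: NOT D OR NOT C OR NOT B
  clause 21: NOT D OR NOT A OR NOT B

Yes, satisfiable

Branch on B: set B = true.
From the singleton clause (C), C = true.
From the singleton clause (A), A = true.
From the singleton clause (NOT D), D = false.
This assignment satisfies each clause.
A satisfying assignment: A: true; B: true; C: true; D: false.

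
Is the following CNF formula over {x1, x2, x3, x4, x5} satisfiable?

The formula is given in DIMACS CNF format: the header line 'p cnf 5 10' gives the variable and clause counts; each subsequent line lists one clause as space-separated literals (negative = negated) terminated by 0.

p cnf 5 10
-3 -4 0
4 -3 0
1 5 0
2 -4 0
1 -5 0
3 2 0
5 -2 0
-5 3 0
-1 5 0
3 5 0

Unsatisfiable

Branch on x3: set x3 = False.
(x2) alone gives x2 = True.
(x5) alone gives x5 = True.
But (¬x5) is also a unit clause — contradiction.
Backtrack on x3: now try x3 = True.
(¬x4) alone gives x4 = False.
But (x4) is also a unit clause — contradiction.
Both values of x3 lead to a conflict.
No assignment satisfies every clause.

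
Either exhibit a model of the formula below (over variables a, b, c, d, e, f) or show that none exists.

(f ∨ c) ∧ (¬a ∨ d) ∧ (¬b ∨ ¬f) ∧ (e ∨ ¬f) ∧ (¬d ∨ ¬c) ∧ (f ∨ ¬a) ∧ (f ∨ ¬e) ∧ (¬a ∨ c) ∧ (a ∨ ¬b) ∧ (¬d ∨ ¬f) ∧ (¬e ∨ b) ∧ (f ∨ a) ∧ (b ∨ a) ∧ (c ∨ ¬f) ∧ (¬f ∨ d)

UNSATISFIABLE

Case f = True:
Unit clause (¬b) forces b = False.
Unit clause (e) forces e = True.
That conflicts with the unit clause (¬e).
Undo f and try f = False.
Unit clause (c) forces c = True.
Unit clause (¬d) forces d = False.
Unit clause (¬a) forces a = False.
That conflicts with the unit clause (a).
Both values of f lead to a conflict.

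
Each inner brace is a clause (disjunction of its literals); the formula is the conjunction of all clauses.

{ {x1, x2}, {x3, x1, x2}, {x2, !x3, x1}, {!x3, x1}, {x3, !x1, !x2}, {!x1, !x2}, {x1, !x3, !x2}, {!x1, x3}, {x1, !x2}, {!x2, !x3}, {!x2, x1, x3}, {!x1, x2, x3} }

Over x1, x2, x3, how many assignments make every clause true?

1

There are 2^3 = 8 truth assignments over (x1, x2, x3).
Split on x1. With x1 = true, the clauses containing x1 are satisfied and !x1 drops from the rest; 1 of the 2^2 = 4 assignments to the other variables satisfy what remains.
With x1 = false, by the same count on the reduced clause set, 0 assignments work.
(One model: x1=T, x2=F, x3=T.)
Total: 1 + 0 = 1.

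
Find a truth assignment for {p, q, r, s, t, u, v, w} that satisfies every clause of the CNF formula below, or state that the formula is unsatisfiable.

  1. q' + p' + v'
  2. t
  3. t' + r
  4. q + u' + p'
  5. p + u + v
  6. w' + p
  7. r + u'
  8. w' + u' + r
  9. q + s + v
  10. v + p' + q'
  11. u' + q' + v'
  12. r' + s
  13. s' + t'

From the singleton clause (t), t = 1.
From the singleton clause (r), r = 1.
From the singleton clause (s), s = 1.
That conflicts with the unit clause (s').

UNSATISFIABLE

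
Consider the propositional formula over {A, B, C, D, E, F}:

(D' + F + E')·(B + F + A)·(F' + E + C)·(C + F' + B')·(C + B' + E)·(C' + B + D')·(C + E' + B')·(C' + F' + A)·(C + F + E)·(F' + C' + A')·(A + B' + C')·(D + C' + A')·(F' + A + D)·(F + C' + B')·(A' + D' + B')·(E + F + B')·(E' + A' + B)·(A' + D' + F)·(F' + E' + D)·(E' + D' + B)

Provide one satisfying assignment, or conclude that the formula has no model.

Suppose D = 0.
Suppose C = 0.
Suppose F = 0.
(E) alone gives E = 1.
(B') alone gives B = 0.
(A) alone gives A = 1.
Now (A') is unsatisfied and unit — conflict.
That branch fails; take F = 1 instead.
(E) alone gives E = 1.
Now (E') is unsatisfied and unit — conflict.
Either choice for F ends in contradiction.
That branch fails; take C = 1 instead.
(A') alone gives A = 0.
(F') alone gives F = 0.
(B) alone gives B = 1.
Now (B') is unsatisfied and unit — conflict.
Either choice for C ends in contradiction.
That branch fails; take D = 1 instead.
Suppose F = 1.
Suppose E = 1.
(B) alone gives B = 1.
(C) alone gives C = 1.
(A) alone gives A = 1.
Now (A') is unsatisfied and unit — conflict.
That branch fails; take E = 0 instead.
(C) alone gives C = 1.
(B) alone gives B = 1.
(A) alone gives A = 1.
Now (A') is unsatisfied and unit — conflict.
Either choice for E ends in contradiction.
That branch fails; take F = 0 instead.
(E') alone gives E = 0.
(C) alone gives C = 1.
(B) alone gives B = 1.
Now (B') is unsatisfied and unit — conflict.
Either choice for F ends in contradiction.
Either choice for D ends in contradiction.

UNSATISFIABLE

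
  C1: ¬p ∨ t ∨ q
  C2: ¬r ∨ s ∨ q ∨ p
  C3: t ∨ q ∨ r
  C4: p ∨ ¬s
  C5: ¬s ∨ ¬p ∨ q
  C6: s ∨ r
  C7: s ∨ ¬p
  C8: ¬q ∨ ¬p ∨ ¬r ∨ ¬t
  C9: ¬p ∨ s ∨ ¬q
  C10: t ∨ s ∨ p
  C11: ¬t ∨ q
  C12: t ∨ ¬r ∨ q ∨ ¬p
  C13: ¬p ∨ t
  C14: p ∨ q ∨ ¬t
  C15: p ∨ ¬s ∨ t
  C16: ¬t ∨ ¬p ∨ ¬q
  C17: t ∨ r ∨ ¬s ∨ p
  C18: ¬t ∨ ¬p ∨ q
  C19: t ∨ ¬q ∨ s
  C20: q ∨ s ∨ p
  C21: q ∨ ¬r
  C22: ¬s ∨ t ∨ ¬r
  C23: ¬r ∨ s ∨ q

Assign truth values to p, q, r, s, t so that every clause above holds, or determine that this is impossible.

p ↦ False, q ↦ True, r ↦ True, s ↦ False, t ↦ True

Try p = False.
(¬s) alone gives s = False.
(r) alone gives r = True.
(q) alone gives q = True.
(t) alone gives t = True.
Every clause now holds.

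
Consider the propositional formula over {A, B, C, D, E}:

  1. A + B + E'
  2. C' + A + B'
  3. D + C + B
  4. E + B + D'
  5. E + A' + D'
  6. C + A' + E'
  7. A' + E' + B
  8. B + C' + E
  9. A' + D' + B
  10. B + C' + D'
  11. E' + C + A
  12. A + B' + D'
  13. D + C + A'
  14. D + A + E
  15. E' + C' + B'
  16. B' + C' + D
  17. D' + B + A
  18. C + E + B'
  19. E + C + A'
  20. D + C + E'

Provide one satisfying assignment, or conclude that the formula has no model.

UNSATISFIABLE

Case A = 1:
Case E = 1:
(C) alone gives C = 1.
(B) alone gives B = 1.
Now (B') is unsatisfied and unit — conflict.
So E must be the other value — set E = 0.
(D') alone gives D = 0.
(C) alone gives C = 1.
(B) alone gives B = 1.
Now (B') is unsatisfied and unit — conflict.
Both values of E lead to a conflict.
So A must be the other value — set A = 0.
Case B = 1:
(C') alone gives C = 0.
(E') alone gives E = 0.
Now (E) is unsatisfied and unit — conflict.
So B must be the other value — set B = 0.
(E') alone gives E = 0.
(D') alone gives D = 0.
Now (D) is unsatisfied and unit — conflict.
Both values of B lead to a conflict.
Both values of A lead to a conflict.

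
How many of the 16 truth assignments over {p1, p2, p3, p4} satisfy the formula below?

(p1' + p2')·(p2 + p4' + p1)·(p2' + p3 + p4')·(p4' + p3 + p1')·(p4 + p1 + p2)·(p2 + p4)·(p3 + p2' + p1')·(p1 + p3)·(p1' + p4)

There are 2^4 = 16 truth assignments over (p1, p2, p3, p4).
Split on p3. With p3 = 1, the clauses containing p3 are satisfied and p3' drops from the rest; 3 of the 2^3 = 8 assignments to the other variables satisfy what remains.
With p3 = 0, by the same count on the reduced clause set, 0 assignments work.
(One model: p1=F, p2=T, p3=T, p4=F.)
Total: 3 + 0 = 3.

3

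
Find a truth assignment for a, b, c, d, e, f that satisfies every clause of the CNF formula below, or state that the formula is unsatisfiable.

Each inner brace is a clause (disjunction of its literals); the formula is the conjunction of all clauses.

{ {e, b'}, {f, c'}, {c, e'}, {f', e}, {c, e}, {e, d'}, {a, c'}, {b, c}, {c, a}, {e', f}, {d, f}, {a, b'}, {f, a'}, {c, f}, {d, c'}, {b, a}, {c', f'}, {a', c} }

Branch on e: set e = 1.
(c) alone gives c = 1.
(f) alone gives f = 1.
Now (f') is unsatisfied and unit — conflict.
Undo e and try e = 0.
(b') alone gives b = 0.
(f') alone gives f = 0.
(c') alone gives c = 0.
Now (c) is unsatisfied and unit — conflict.
Both values of e lead to a conflict.

UNSATISFIABLE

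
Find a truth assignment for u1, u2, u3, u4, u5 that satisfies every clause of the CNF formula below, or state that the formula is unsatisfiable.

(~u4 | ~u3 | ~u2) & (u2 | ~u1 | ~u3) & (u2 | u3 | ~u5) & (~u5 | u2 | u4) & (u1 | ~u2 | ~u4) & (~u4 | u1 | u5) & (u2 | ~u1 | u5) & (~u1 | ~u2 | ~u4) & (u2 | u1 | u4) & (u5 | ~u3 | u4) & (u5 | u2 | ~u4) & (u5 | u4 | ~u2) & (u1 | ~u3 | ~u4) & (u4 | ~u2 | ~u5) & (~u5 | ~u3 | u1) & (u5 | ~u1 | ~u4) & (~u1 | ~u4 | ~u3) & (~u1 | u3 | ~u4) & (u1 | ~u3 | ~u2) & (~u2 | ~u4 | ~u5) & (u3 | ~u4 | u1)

Try u4 = 0.
Try u5 = 0.
Unit clause (~u3) forces u3 = 0.
Unit clause (~u2) forces u2 = 0.
Unit clause (~u1) forces u1 = 0.
But (u1) is also a unit clause — contradiction.
So u5 must be the other value — set u5 = 1.
Unit clause (u2) forces u2 = 1.
But (~u2) is also a unit clause — contradiction.
Both values of u5 lead to a conflict.
So u4 must be the other value — set u4 = 1.
Try u3 = 0.
Unit clause (~u1) forces u1 = 0.
But (u1) is also a unit clause — contradiction.
So u3 must be the other value — set u3 = 1.
Unit clause (~u2) forces u2 = 0.
Unit clause (~u1) forces u1 = 0.
But (u1) is also a unit clause — contradiction.
Both values of u3 lead to a conflict.
Both values of u4 lead to a conflict.

UNSATISFIABLE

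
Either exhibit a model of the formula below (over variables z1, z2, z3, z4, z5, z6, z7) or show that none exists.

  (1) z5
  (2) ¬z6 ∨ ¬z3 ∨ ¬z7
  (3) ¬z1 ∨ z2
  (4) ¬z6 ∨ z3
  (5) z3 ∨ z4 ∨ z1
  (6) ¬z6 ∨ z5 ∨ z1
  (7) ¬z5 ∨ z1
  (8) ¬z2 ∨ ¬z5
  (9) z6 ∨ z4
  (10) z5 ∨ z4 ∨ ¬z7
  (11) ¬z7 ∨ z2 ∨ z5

UNSATISFIABLE

The clause (z5) is unit, so z5 = True.
The clause (z1) is unit, so z1 = True.
The clause (z2) is unit, so z2 = True.
But (¬z2) is also a unit clause — contradiction.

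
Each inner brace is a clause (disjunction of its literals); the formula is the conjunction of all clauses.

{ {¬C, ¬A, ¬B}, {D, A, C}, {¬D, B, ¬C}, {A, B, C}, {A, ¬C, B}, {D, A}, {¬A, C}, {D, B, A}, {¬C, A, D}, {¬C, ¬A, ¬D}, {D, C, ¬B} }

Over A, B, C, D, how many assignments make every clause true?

There are 2^4 = 16 truth assignments over (A, B, C, D).
Check each against the 11 clauses (columns in the order A, B, C, D):
  F F F F  ✗ fails (D ∨ A ∨ C)
  F F F T  ✗ fails (A ∨ B ∨ C)
  F F T F  ✗ fails (A ∨ ¬C ∨ B)
  F F T T  ✗ fails (¬D ∨ B ∨ ¬C)
  F T F F  ✗ fails (D ∨ A ∨ C)
  F T F T  ✓ satisfies all
  F T T F  ✗ fails (D ∨ A)
  F T T T  ✓ satisfies all
  T F F F  ✗ fails (¬A ∨ C)
  T F F T  ✗ fails (¬A ∨ C)
  T F T F  ✓ satisfies all
  T F T T  ✗ fails (¬D ∨ B ∨ ¬C)
  T T F F  ✗ fails (¬A ∨ C)
  T T F T  ✗ fails (¬A ∨ C)
  T T T F  ✗ fails (¬C ∨ ¬A ∨ ¬B)
  T T T T  ✗ fails (¬C ∨ ¬A ∨ ¬B)
3 of the 16 rows are models.

3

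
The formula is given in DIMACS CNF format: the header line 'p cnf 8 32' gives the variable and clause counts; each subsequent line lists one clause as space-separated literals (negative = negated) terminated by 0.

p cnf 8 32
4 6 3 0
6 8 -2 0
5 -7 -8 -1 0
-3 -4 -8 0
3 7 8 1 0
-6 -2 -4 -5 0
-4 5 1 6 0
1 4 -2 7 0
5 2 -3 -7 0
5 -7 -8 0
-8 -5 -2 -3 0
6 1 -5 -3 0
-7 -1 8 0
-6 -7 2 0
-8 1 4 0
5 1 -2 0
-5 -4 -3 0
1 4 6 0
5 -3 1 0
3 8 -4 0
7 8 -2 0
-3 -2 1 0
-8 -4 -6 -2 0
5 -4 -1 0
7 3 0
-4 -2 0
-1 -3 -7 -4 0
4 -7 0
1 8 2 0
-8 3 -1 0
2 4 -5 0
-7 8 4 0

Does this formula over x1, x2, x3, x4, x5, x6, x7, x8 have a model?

Yes

Try x7 = False.
The clause (x3) is unit, so x3 = True.
Try x4 = False.
Try x1 = True.
Try x8 = True.
Try x5 = False.
All clauses hold; x2, x6 can take either value.
A satisfying assignment: x1=True, x2=False, x3=True, x4=False, x5=False, x6=True, x7=False, x8=True.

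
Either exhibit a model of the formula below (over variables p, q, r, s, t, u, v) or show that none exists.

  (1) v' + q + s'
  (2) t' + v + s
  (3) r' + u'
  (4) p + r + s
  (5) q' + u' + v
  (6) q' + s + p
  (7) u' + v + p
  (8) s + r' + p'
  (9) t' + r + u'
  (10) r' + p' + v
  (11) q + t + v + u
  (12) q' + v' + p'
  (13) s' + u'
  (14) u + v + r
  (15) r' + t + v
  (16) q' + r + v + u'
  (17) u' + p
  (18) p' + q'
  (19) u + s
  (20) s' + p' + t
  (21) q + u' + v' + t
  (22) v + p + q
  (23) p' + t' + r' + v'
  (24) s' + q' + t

p ↦ 0, q ↦ 1, r ↦ 1, s ↦ 1, t ↦ 1, u ↦ 0, v ↦ 1

Case r = 1:
Unit clause (u') forces u = 0.
Unit clause (s) forces s = 1.
Case v = 1:
Unit clause (q) forces q = 1.
Unit clause (p') forces p = 0.
Unit clause (t) forces t = 1.
All clauses are satisfied.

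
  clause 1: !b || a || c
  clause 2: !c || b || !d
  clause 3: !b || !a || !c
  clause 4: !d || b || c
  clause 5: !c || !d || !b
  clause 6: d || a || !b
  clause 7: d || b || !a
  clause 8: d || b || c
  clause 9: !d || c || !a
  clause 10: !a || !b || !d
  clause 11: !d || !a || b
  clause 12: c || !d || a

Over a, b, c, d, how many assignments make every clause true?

2

There are 2^4 = 16 truth assignments over (a, b, c, d).
Check each against the 12 clauses (columns in the order a, b, c, d):
  F F F F  ✗ fails (d || b || c)
  F F F T  ✗ fails (!d || b || c)
  F F T F  ✓ satisfies all
  F F T T  ✗ fails (!c || b || !d)
  F T F F  ✗ fails (!b || a || c)
  F T F T  ✗ fails (!b || a || c)
  F T T F  ✗ fails (d || a || !b)
  F T T T  ✗ fails (!c || !d || !b)
  T F F F  ✗ fails (d || b || !a)
  T F F T  ✗ fails (!d || b || c)
  T F T F  ✗ fails (d || b || !a)
  T F T T  ✗ fails (!c || b || !d)
  T T F F  ✓ satisfies all
  T T F T  ✗ fails (!d || c || !a)
  T T T F  ✗ fails (!b || !a || !c)
  T T T T  ✗ fails (!b || !a || !c)
2 of the 16 rows are models.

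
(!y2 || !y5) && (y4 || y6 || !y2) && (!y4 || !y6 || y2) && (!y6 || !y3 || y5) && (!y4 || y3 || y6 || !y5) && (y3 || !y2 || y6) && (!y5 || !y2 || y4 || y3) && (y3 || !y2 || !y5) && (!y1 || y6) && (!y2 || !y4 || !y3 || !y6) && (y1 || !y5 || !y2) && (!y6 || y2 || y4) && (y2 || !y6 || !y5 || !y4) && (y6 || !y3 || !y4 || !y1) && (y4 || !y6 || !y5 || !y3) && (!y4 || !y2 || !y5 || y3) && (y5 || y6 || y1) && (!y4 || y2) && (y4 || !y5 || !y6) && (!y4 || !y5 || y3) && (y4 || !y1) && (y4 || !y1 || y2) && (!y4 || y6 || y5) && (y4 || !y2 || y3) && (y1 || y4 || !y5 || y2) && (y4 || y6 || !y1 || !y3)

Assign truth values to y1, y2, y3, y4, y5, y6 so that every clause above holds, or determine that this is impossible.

Suppose y2 = true.
From the singleton clause (!y5), y5 = false.
Suppose y4 = true.
From the singleton clause (y6), y6 = true.
From the singleton clause (!y3), y3 = false.
Every clause is now satisfied; y1 is unconstrained.

y1 ↦ true,  y2 ↦ true,  y3 ↦ false,  y4 ↦ true,  y5 ↦ false,  y6 ↦ true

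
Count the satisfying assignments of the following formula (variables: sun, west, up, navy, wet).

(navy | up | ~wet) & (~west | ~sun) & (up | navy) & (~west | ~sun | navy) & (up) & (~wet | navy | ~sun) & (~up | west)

4

There are 2^5 = 32 truth assignments over (sun, west, up, navy, wet).
Split on sun. With sun = 1, the clauses containing sun are satisfied and ~sun drops from the rest; 0 of the 2^4 = 16 assignments to the other variables satisfy what remains.
With sun = 0, by the same count on the reduced clause set, 4 assignments work.
(One model: sun=F, west=T, up=T, navy=F, wet=F.)
Total: 0 + 4 = 4.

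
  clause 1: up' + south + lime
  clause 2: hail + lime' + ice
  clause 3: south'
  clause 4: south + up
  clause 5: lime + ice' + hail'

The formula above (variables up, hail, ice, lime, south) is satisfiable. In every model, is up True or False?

Suppose up = 0.
Unit clause (south') forces south = 0.
Now (south) is unsatisfied and unit — conflict.
So every satisfying assignment has up = True.

True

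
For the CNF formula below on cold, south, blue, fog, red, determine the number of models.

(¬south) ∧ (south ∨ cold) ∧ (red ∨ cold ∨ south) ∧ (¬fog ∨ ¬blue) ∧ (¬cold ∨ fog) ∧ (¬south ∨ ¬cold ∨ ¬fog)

2

There are 2^5 = 32 truth assignments over (cold, south, blue, fog, red).
Split on south. With south = True, the clauses containing south are satisfied and ¬south drops from the rest; 0 of the 2^4 = 16 assignments to the other variables satisfy what remains.
With south = False, by the same count on the reduced clause set, 2 assignments work.
(One model: cold=T, south=F, blue=F, fog=T, red=F.)
Total: 0 + 2 = 2.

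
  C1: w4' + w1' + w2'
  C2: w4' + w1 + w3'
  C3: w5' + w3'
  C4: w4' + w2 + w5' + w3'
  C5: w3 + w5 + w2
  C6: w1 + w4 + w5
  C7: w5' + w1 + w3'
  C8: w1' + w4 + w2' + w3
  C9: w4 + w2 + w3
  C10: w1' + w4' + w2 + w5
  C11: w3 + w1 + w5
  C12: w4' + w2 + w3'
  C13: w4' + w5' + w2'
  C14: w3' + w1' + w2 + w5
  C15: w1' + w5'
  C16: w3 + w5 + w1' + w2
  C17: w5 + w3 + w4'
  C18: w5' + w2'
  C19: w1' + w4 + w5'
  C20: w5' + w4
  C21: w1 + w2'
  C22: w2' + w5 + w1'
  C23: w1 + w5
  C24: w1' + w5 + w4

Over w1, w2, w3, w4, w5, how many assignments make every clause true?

1

There are 2^5 = 32 truth assignments over (w1, w2, w3, w4, w5).
Split on w5. With w5 = 1, the clauses containing w5 are satisfied and w5' drops from the rest; 1 of the 2^4 = 16 assignments to the other variables satisfy what remains.
With w5 = 0, by the same count on the reduced clause set, 0 assignments work.
(One model: w1=F, w2=F, w3=F, w4=T, w5=T.)
Total: 1 + 0 = 1.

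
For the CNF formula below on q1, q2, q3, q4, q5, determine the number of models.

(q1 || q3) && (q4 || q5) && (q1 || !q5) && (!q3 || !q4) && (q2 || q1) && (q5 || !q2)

7

There are 2^5 = 32 truth assignments over (q1, q2, q3, q4, q5).
Split on q1. With q1 = true, the clauses containing q1 are satisfied and !q1 drops from the rest; 7 of the 2^4 = 16 assignments to the other variables satisfy what remains.
With q1 = false, by the same count on the reduced clause set, 0 assignments work.
(One model: q1=T, q2=F, q3=F, q4=F, q5=T.)
Total: 7 + 0 = 7.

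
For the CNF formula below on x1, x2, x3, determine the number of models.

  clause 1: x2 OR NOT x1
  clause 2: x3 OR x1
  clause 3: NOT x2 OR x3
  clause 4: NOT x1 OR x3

3

There are 2^3 = 8 truth assignments over (x1, x2, x3).
Check each against the 4 clauses (columns in the order x1, x2, x3):
  F F F  ✗ fails (x3 OR x1)
  F F T  ✓ satisfies all
  F T F  ✗ fails (x3 OR x1)
  F T T  ✓ satisfies all
  T F F  ✗ fails (x2 OR NOT x1)
  T F T  ✗ fails (x2 OR NOT x1)
  T T F  ✗ fails (NOT x2 OR x3)
  T T T  ✓ satisfies all
3 of the 8 rows are models.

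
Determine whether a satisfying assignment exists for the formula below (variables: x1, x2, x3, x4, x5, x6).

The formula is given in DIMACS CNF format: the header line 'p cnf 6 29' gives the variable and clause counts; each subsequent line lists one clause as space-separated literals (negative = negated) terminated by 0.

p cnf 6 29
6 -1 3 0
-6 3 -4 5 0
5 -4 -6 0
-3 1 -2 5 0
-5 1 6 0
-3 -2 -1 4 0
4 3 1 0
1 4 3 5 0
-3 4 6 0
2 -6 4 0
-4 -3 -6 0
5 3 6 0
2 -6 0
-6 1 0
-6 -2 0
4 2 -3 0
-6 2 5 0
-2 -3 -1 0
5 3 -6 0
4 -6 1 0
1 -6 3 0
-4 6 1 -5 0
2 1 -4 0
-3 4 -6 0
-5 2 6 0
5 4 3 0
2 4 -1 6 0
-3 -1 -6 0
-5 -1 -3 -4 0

Try x2 = False.
The clause (¬x6) is unit, so x6 = False.
The clause (¬x5) is unit, so x5 = False.
The clause (x3) is unit, so x3 = True.
The clause (x4) is unit, so x4 = True.
The clause (x1) is unit, so x1 = True.
This assignment satisfies each clause.
A satisfying assignment: x1 ↦ True; x2 ↦ False; x3 ↦ True; x4 ↦ True; x5 ↦ False; x6 ↦ False.

Yes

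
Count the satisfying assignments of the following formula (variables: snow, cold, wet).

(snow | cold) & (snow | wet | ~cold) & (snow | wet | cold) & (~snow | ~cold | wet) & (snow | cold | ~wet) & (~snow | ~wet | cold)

3

There are 2^3 = 8 truth assignments over (snow, cold, wet).
Check each against the 6 clauses (columns in the order snow, cold, wet):
  F F F  ✗ fails (snow | cold)
  F F T  ✗ fails (snow | cold)
  F T F  ✗ fails (snow | wet | ~cold)
  F T T  ✓ satisfies all
  T F F  ✓ satisfies all
  T F T  ✗ fails (~snow | ~wet | cold)
  T T F  ✗ fails (~snow | ~cold | wet)
  T T T  ✓ satisfies all
3 of the 8 rows are models.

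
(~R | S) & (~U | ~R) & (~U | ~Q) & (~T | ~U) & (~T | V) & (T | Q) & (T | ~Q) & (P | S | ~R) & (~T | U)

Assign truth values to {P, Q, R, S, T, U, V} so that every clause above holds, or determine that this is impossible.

Try R = 0.
Try U = 0.
The clause (~T) is unit, so T = 0.
The clause (Q) is unit, so Q = 1.
That conflicts with the unit clause (~Q).
Undo U and try U = 1.
The clause (~Q) is unit, so Q = 0.
The clause (~T) is unit, so T = 0.
That conflicts with the unit clause (T).
Both values of U lead to a conflict.
Undo R and try R = 1.
The clause (S) is unit, so S = 1.
The clause (~U) is unit, so U = 0.
The clause (~T) is unit, so T = 0.
The clause (Q) is unit, so Q = 1.
That conflicts with the unit clause (~Q).
Both values of R lead to a conflict.

UNSATISFIABLE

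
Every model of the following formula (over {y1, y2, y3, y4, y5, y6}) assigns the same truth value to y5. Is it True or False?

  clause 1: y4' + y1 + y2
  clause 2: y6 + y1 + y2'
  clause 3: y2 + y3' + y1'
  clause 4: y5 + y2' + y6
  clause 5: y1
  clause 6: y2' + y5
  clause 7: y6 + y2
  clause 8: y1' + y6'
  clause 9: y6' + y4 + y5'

True

Suppose y5 = 0.
(y1) alone gives y1 = 1.
(y2') alone gives y2 = 0.
(y3') alone gives y3 = 0.
(y6) alone gives y6 = 1.
That conflicts with the unit clause (y6').
So every satisfying assignment has y5 = True.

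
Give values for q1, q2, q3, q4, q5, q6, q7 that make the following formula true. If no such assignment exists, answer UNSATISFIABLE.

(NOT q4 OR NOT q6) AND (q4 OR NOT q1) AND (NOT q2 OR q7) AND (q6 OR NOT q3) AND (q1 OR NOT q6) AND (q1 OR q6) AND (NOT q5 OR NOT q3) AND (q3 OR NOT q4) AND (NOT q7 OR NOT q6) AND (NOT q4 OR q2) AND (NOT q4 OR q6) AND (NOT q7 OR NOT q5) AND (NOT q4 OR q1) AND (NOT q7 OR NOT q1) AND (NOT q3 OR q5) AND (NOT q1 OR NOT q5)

Branch on q4: set q4 = false.
Unit clause (NOT q1) forces q1 = false.
Unit clause (NOT q6) forces q6 = false.
Now (q6) is unsatisfied and unit — conflict.
So q4 must be the other value — set q4 = true.
Unit clause (NOT q6) forces q6 = false.
Now (q6) is unsatisfied and unit — conflict.
Either choice for q4 ends in contradiction.

UNSATISFIABLE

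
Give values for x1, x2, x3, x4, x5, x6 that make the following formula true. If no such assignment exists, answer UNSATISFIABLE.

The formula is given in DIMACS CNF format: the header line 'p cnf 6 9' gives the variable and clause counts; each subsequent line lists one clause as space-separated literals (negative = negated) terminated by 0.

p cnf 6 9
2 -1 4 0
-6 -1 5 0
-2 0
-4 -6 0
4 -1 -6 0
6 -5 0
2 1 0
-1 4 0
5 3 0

The clause (¬x2) is unit, so x2 = False.
The clause (x1) is unit, so x1 = True.
The clause (x4) is unit, so x4 = True.
The clause (¬x6) is unit, so x6 = False.
The clause (¬x5) is unit, so x5 = False.
The clause (x3) is unit, so x3 = True.
All clauses are satisfied.

x1 ↦ True, x2 ↦ False, x3 ↦ True, x4 ↦ True, x5 ↦ False, x6 ↦ False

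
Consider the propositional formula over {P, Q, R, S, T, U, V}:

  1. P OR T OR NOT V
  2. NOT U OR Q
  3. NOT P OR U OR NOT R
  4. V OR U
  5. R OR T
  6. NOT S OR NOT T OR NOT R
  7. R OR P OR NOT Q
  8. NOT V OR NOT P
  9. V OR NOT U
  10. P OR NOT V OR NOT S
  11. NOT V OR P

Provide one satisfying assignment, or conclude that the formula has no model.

UNSATISFIABLE

Case U = false:
(V) alone gives V = true.
(NOT P) alone gives P = false.
But (P) is also a unit clause — contradiction.
Undo U and try U = true.
(Q) alone gives Q = true.
(V) alone gives V = true.
(NOT P) alone gives P = false.
But (P) is also a unit clause — contradiction.
Neither U = true nor U = false works.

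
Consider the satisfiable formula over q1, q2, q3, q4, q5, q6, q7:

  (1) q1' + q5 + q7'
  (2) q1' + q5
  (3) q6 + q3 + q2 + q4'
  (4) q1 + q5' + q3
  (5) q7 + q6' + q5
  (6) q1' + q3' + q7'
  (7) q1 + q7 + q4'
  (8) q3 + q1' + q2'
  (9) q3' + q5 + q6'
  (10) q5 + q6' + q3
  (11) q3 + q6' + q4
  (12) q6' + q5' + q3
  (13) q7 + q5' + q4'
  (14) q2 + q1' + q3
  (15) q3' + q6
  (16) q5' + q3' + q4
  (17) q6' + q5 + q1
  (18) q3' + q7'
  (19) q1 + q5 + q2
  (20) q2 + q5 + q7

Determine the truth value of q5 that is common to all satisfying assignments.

Suppose q5 = 1.
Case q1 = 1:
Case q3 = 0:
From the singleton clause (q2'), q2 = 0.
That conflicts with the unit clause (q2).
Backtrack on q3: now try q3 = 1.
From the singleton clause (q7'), q7 = 0.
From the singleton clause (q4'), q4 = 0.
That conflicts with the unit clause (q4).
Either choice for q3 ends in contradiction.
Backtrack on q1: now try q1 = 0.
From the singleton clause (q3), q3 = 1.
From the singleton clause (q6), q6 = 1.
From the singleton clause (q4), q4 = 1.
From the singleton clause (q7), q7 = 1.
That conflicts with the unit clause (q7').
Either choice for q1 ends in contradiction.
So every satisfying assignment has q5 = False.

False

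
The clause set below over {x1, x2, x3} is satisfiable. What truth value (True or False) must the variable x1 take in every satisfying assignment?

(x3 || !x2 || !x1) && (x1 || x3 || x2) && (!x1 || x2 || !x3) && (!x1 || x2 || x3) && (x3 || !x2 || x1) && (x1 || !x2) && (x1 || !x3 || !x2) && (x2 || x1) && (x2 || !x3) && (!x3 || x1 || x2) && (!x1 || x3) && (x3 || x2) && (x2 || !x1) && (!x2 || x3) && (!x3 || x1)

Suppose x1 = false.
From the singleton clause (!x2), x2 = false.
That conflicts with the unit clause (x2).
So every satisfying assignment has x1 = True.

True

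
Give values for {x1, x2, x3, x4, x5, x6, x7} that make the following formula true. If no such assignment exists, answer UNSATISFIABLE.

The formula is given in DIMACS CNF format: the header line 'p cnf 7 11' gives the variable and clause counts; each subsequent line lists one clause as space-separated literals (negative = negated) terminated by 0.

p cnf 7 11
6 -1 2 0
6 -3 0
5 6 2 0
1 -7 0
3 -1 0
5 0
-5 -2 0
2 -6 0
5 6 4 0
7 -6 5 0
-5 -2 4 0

(x5) alone gives x5 = True.
(¬x2) alone gives x2 = False.
(¬x6) alone gives x6 = False.
(¬x1) alone gives x1 = False.
(¬x3) alone gives x3 = False.
(¬x7) alone gives x7 = False.
All clauses hold; x4 can take either value.

x1 ↦ False,  x2 ↦ False,  x3 ↦ False,  x4 ↦ False,  x5 ↦ True,  x6 ↦ False,  x7 ↦ False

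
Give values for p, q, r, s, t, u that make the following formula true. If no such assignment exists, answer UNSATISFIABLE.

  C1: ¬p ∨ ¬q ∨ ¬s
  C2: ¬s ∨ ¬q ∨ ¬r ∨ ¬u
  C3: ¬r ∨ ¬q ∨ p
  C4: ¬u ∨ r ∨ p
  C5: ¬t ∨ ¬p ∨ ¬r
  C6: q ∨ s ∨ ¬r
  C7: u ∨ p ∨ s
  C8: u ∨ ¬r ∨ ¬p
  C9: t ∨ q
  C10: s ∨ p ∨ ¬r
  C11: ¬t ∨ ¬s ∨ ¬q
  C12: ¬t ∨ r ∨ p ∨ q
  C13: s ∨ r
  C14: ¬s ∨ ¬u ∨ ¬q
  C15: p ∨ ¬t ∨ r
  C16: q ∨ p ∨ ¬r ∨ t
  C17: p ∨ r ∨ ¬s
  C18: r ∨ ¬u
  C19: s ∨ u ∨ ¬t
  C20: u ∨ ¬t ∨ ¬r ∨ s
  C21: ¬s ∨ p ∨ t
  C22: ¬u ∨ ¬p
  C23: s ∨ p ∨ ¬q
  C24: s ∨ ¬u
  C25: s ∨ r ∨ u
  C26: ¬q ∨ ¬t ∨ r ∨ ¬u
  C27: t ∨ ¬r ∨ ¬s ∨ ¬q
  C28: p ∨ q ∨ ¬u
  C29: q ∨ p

Branch on t: set t = True.
Branch on p: set p = True.
(¬r) alone gives r = False.
(s) alone gives s = True.
(¬q) alone gives q = False.
(¬u) alone gives u = False.
This assignment satisfies each clause.

p=True; q=False; r=False; s=True; t=True; u=False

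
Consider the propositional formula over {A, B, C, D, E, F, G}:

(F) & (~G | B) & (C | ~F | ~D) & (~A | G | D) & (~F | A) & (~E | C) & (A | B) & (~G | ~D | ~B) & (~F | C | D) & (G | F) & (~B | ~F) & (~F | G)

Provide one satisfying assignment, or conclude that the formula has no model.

Unit clause (F) forces F = 1.
Unit clause (A) forces A = 1.
Unit clause (~B) forces B = 0.
Unit clause (~G) forces G = 0.
Now (G) is unsatisfied and unit — conflict.

UNSATISFIABLE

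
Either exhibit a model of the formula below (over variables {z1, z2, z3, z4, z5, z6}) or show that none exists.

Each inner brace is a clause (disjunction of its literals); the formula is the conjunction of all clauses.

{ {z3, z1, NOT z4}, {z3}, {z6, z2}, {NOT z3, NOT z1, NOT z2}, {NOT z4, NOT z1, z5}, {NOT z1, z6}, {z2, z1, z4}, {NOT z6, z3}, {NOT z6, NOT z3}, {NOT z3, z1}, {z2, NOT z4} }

Unit clause (z3) forces z3 = true.
Unit clause (NOT z6) forces z6 = false.
Unit clause (z2) forces z2 = true.
Unit clause (NOT z1) forces z1 = false.
But (z1) is also a unit clause — contradiction.

UNSATISFIABLE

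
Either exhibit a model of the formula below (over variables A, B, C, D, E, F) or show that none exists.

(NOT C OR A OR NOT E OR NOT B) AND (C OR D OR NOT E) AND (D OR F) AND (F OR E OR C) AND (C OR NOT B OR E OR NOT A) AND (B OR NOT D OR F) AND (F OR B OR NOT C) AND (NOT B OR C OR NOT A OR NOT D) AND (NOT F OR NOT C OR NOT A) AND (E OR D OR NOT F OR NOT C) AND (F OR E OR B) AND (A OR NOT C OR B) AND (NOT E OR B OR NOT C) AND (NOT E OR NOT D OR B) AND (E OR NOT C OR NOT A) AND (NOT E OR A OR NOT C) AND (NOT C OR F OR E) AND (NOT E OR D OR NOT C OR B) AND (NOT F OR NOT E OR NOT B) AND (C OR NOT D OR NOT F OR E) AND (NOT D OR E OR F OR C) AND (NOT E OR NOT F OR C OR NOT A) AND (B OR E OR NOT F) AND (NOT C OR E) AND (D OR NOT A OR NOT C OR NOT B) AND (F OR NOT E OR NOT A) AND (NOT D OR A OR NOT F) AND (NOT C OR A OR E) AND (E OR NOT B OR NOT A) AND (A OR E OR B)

Case D = false:
From the singleton clause (F), F = true.
Case C = false:
From the singleton clause (NOT E), E = false.
From the singleton clause (B), B = true.
From the singleton clause (NOT A), A = false.
All clauses are satisfied.

A=false; B=true; C=false; D=false; E=false; F=true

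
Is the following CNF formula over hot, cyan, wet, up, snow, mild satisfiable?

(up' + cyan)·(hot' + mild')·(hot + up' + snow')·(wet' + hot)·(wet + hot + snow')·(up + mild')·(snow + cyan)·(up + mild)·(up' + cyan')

Branch on up: set up = 0.
The clause (mild') is unit, so mild = 0.
That conflicts with the unit clause (mild).
Undo up and try up = 1.
The clause (cyan) is unit, so cyan = 1.
That conflicts with the unit clause (cyan').
Either choice for up ends in contradiction.
No assignment satisfies every clause.

No, unsatisfiable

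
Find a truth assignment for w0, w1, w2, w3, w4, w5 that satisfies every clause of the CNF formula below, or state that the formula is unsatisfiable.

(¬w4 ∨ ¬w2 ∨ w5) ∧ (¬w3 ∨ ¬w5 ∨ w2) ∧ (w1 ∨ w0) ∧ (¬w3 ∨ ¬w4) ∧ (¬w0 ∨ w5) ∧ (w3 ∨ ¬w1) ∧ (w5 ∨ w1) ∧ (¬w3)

w0: True, w1: False, w2: False, w3: False, w4: False, w5: True

Unit clause (¬w3) forces w3 = False.
Unit clause (¬w1) forces w1 = False.
Unit clause (w0) forces w0 = True.
Unit clause (w5) forces w5 = True.
Every clause is now satisfied; w2, w4 are unconstrained.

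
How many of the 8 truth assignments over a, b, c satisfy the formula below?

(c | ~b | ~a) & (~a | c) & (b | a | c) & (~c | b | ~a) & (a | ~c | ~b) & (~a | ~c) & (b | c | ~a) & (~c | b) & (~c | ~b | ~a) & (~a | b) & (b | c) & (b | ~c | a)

1

There are 2^3 = 8 truth assignments over (a, b, c).
Split on c. With c = 1, the clauses containing c are satisfied and ~c drops from the rest; 0 of the 2^2 = 4 assignments to the other variables satisfy what remains.
With c = 0, by the same count on the reduced clause set, 1 assignment works.
(One model: a=F, b=T, c=F.)
Total: 0 + 1 = 1.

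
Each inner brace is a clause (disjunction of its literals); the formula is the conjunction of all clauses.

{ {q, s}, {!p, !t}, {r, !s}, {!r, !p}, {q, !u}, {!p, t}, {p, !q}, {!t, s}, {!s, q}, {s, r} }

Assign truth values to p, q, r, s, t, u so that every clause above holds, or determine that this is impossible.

UNSATISFIABLE

Case q = true:
(p) alone gives p = true.
(!t) alone gives t = false.
That conflicts with the unit clause (t).
Undo q and try q = false.
(s) alone gives s = true.
That conflicts with the unit clause (!s).
Both values of q lead to a conflict.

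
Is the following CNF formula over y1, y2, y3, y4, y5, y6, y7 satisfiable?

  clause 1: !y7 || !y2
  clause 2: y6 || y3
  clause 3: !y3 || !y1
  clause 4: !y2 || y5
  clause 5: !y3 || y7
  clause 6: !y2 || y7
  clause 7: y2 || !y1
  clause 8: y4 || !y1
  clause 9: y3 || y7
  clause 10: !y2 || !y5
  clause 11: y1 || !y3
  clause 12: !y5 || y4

Suppose y7 = true.
The clause (!y2) is unit, so y2 = false.
The clause (!y1) is unit, so y1 = false.
The clause (!y3) is unit, so y3 = false.
The clause (y6) is unit, so y6 = true.
Suppose y5 = false.
Every clause is now satisfied; y4 is unconstrained.
A satisfying assignment: y1: false, y2: false, y3: false, y4: true, y5: false, y6: true, y7: true.

Satisfiable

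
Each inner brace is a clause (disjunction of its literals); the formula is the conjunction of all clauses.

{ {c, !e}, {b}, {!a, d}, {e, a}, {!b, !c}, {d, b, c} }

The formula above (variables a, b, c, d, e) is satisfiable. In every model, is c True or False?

Suppose c = true.
(b) alone gives b = true.
That conflicts with the unit clause (!b).
So every satisfying assignment has c = False.

False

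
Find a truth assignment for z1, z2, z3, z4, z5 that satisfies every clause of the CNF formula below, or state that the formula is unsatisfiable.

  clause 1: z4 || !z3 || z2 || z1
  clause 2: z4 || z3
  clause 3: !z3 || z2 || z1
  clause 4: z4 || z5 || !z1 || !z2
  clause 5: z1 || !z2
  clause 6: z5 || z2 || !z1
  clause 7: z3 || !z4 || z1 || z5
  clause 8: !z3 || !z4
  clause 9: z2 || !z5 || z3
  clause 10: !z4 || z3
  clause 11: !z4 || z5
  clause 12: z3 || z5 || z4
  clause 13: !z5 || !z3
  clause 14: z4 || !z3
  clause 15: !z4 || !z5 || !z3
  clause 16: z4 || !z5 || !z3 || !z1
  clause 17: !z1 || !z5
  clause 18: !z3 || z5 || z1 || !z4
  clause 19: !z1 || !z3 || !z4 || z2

Suppose z4 = true.
Unit clause (!z3) forces z3 = false.
But (z3) is also a unit clause — contradiction.
Undo z4 and try z4 = false.
Unit clause (z3) forces z3 = true.
But (!z3) is also a unit clause — contradiction.
Either choice for z4 ends in contradiction.

UNSATISFIABLE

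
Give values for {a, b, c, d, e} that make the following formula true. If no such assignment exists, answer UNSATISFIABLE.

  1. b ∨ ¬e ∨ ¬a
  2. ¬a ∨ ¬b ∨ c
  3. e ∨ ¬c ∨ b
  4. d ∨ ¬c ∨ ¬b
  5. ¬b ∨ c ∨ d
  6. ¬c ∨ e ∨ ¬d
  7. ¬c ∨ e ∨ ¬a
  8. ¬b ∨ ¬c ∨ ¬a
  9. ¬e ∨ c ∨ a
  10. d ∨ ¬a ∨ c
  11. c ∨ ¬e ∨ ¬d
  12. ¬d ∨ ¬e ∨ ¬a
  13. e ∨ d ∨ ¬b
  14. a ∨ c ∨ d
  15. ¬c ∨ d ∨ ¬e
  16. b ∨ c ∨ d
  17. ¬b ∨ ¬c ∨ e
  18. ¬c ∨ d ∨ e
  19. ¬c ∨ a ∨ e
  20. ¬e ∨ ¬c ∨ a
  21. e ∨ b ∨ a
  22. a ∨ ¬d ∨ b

a: False; b: True; c: False; d: True; e: False

Case b = True:
Case a = False:
Case d = True:
Case c = False:
Unit clause (¬e) forces e = False.
All clauses are satisfied.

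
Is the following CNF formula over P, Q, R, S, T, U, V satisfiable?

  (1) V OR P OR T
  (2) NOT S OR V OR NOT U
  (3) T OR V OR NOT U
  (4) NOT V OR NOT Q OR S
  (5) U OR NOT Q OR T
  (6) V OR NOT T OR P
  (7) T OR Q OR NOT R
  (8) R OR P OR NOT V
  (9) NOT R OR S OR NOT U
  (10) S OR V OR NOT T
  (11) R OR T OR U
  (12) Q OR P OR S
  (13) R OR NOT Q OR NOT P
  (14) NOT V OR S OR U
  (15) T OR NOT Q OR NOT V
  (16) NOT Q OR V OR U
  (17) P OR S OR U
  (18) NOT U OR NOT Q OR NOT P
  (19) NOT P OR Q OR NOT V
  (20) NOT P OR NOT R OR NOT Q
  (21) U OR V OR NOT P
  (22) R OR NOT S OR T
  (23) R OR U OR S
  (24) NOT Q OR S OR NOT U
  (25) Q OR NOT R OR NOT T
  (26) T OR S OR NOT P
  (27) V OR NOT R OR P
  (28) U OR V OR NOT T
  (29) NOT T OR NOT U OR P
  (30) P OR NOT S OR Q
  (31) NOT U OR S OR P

Yes, satisfiable

Case V = true:
Case Q = true:
Unit clause (S) forces S = true.
Unit clause (T) forces T = true.
Case R = true:
Unit clause (NOT P) forces P = false.
Unit clause (NOT U) forces U = false.
This assignment satisfies each clause.
A satisfying assignment: P ↦ false, Q ↦ true, R ↦ true, S ↦ true, T ↦ true, U ↦ false, V ↦ true.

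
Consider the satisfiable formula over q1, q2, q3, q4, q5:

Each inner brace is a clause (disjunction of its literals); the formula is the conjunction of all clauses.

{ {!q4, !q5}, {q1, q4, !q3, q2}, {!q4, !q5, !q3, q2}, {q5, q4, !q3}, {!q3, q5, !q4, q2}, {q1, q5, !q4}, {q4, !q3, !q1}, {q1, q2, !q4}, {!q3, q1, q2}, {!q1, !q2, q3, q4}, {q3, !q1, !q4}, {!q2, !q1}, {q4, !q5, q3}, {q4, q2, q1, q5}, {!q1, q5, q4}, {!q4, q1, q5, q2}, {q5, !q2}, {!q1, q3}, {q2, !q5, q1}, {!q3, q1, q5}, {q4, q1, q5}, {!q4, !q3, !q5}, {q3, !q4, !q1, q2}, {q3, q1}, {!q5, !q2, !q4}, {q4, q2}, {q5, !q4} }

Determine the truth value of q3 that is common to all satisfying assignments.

Suppose q3 = false.
Unit clause (!q1) forces q1 = false.
But (q1) is also a unit clause — contradiction.
So every satisfying assignment has q3 = True.

True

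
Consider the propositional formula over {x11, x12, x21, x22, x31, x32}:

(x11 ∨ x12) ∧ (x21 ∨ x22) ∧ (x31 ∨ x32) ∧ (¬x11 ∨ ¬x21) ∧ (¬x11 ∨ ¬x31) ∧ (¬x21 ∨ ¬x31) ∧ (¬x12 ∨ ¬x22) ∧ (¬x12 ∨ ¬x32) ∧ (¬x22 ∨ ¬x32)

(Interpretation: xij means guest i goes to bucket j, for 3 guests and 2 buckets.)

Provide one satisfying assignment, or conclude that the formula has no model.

UNSATISFIABLE

Suppose x11 = True.
Unit clause (¬x21) forces x21 = False.
Unit clause (x22) forces x22 = True.
Unit clause (¬x31) forces x31 = False.
Unit clause (x32) forces x32 = True.
That conflicts with the unit clause (¬x32).
Undo x11 and try x11 = False.
Unit clause (x12) forces x12 = True.
Unit clause (¬x22) forces x22 = False.
Unit clause (x21) forces x21 = True.
Unit clause (¬x31) forces x31 = False.
Unit clause (x32) forces x32 = True.
That conflicts with the unit clause (¬x32).
Both values of x11 lead to a conflict.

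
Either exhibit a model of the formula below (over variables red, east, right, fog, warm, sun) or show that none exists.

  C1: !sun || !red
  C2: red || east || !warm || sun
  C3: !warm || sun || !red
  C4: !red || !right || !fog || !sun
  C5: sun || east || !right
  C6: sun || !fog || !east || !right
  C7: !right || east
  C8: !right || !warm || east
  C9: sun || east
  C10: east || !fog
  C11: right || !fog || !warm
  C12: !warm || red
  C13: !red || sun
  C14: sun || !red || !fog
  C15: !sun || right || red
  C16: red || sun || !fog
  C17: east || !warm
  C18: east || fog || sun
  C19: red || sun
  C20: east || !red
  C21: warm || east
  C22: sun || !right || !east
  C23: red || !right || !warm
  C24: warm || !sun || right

Case sun = true:
The clause (!red) is unit, so red = false.
The clause (!warm) is unit, so warm = false.
The clause (right) is unit, so right = true.
The clause (east) is unit, so east = true.
Every clause is now satisfied; fog is unconstrained.

red: false, east: true, right: true, fog: false, warm: false, sun: true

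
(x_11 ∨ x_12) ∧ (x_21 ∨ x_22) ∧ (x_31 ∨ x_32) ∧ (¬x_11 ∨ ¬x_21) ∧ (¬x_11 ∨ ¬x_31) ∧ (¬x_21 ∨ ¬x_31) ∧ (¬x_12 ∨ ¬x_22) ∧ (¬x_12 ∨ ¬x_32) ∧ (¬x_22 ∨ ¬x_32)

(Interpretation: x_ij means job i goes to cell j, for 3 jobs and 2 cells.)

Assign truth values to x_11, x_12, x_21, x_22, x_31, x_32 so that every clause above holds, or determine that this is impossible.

Branch on x_11: set x_11 = True.
From the singleton clause (¬x_21), x_21 = False.
From the singleton clause (x_22), x_22 = True.
From the singleton clause (¬x_31), x_31 = False.
From the singleton clause (x_32), x_32 = True.
That conflicts with the unit clause (¬x_32).
Undo x_11 and try x_11 = False.
From the singleton clause (x_12), x_12 = True.
From the singleton clause (¬x_22), x_22 = False.
From the singleton clause (x_21), x_21 = True.
From the singleton clause (¬x_31), x_31 = False.
From the singleton clause (x_32), x_32 = True.
That conflicts with the unit clause (¬x_32).
Either choice for x_11 ends in contradiction.

UNSATISFIABLE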